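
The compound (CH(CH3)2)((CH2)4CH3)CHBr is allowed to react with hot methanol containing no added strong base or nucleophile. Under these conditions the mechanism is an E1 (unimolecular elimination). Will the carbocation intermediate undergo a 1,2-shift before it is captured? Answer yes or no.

The first-formed carbocation is secondary.
The adjacent isopropyl carbon already bears 2 other carbon substituents and has a hydrogen to migrate; after a 1,2-hydride shift from that carbon the positive charge sits on a tertiary centre.
Tertiary is more stable than secondary, so the shift occurs.

yes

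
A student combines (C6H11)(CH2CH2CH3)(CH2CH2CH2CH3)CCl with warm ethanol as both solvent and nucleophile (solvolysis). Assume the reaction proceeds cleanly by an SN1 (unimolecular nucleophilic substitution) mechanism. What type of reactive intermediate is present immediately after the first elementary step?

Step 1: Rate-determining heterolysis of the C–Cl bond gives Cl⁻ and a tertiary carbocation.
After step 1 the species present is a tertiary carbocation.

tertiary carbocation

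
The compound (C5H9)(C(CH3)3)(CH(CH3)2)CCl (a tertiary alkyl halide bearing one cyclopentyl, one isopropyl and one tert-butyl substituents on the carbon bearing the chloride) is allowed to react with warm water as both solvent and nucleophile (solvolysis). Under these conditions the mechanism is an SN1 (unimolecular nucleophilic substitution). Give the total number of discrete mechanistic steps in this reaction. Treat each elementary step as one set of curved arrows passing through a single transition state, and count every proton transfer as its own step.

Step 1: Rate-determining heterolysis of the C–Cl bond gives Cl⁻ and a tertiary carbocation.
(No 1,2-shift: no single shift to an adjacent carbon would give a more stable cation.)
Step 2: A lone pair on the oxygen of H2O attacks the carbocation, forming a new C–O σ-bond and an oxonium ion.
Step 3: Proton transfer from the O–H of the oxonium ion to a solvent molecule delivers the neutral alcohol.
Total: 3 elementary steps.

3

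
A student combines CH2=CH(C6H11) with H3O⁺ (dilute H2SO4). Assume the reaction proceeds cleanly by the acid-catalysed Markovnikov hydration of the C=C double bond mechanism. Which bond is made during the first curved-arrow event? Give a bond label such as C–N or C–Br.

C–H

Step 1: The π electrons of the C=C bond attack a proton of H3O⁺; Markovnikov addition places the new C–H on the less-substituted alkene carbon, so the positive charge ends up on the more-substituted carbon — a secondary carbocation. H2O is released.
The bond formed in this step is the C–H bond.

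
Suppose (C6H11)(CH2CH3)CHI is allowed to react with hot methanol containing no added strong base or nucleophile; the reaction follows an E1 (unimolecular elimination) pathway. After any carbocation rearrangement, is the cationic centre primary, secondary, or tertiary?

Step 1: Unassisted departure of I⁻ (taking the C–I bonding pair) generates a secondary carbocation.
Step 2: A 1,2-hydride shift from the adjacent cyclohexyl carbon moves the positive charge from the secondary centre to an adjacent carbon, generating a more stable tertiary carbocation.
The cation rearranges from secondary to tertiary via a 1,2-hydride shift from the adjacent cyclohexyl carbon; the tertiary cation is what reacts next.

tertiary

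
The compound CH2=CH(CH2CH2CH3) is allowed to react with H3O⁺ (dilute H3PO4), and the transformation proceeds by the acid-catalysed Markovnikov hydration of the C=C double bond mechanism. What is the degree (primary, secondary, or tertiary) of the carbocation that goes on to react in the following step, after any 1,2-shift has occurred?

secondary

Step 1: Electrophilic addition begins with the π(C=C) electrons forming a bond to the proton of H3O⁺. Following Markovnikov's rule, the resulting cation is secondary. H2O is released.
No single 1,2-shift to an adjacent carbon would give a more-substituted cation, so no rearrangement occurs.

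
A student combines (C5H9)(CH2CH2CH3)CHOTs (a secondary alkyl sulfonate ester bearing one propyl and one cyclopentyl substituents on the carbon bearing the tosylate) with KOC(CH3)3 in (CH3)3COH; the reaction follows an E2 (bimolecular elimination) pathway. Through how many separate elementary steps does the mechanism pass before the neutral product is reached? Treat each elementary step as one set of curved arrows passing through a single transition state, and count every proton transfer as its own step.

Step 1: The strong base (CH3)3CO⁻ removes a β-hydrogen; in the same concerted event the electrons of the breaking C–H bond form the new π(C=C) bond and the C–O σ-bond breaks, expelling TsO⁻. Anti-periplanar geometry; one transition state.
Total: 1 elementary step.

1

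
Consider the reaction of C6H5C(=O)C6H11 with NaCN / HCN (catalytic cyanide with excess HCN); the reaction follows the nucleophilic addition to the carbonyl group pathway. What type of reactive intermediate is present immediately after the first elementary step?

Step 1: CN⁻ attacks the sp² carbonyl carbon; the C=O π bond breaks and the electrons end up as a lone pair on the alkoxide oxygen of the tetrahedral intermediate.
After step 1 the species present is a tetrahedral alkoxide intermediate.

tetrahedral alkoxide intermediate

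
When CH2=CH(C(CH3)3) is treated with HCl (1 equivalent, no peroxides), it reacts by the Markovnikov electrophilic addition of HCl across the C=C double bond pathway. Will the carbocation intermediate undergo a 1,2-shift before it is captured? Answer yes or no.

yes

The first-formed carbocation is secondary.
The adjacent tert-butyl carbon has no hydrogen but bears methyl groups; migration of one methyl with its bonding pair (a 1,2-methyl shift) places the charge on a tertiary centre.
Tertiary is more stable than secondary, so the shift occurs.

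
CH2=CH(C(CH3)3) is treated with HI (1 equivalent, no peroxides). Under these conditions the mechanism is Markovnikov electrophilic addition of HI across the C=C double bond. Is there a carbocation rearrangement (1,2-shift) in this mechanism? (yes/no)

yes

The first-formed carbocation is secondary.
The adjacent tert-butyl carbon has no hydrogen but bears methyl groups; migration of one methyl with its bonding pair (a 1,2-methyl shift) places the charge on a tertiary centre.
Tertiary is more stable than secondary, so the shift occurs.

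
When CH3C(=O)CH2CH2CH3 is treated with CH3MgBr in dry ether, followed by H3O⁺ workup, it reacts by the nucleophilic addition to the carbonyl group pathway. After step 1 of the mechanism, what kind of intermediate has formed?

Step 1: Nucleophilic addition: the carbanion-like carbon of CH3MgBr adds to the carbonyl carbon, pushing the π(C=O) electron pair onto oxygen and giving a tetrahedral alkoxide.
After step 1 the species present is a tetrahedral alkoxide intermediate.

tetrahedral alkoxide intermediate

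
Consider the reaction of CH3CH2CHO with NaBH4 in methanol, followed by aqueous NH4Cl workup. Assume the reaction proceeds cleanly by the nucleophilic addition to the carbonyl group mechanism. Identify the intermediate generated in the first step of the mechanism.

tetrahedral alkoxide intermediate

Step 1: H⁻ (delivered from BH4⁻) attacks the sp² carbonyl carbon; the C=O π bond breaks and the electrons end up as a lone pair on the alkoxide oxygen of the tetrahedral intermediate.
After step 1 the species present is a tetrahedral alkoxide intermediate.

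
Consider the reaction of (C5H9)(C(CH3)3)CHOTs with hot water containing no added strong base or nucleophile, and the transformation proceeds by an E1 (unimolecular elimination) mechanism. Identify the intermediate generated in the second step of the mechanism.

tertiary carbocation

Step 1: The C–O bond breaks with both electrons going to the tosylate; TsO⁻ leaves and a secondary carbocation remains.
Step 2: A hydride (H with its bonding pair) migrates from the adjacent cyclopentyl carbon to the cationic centre — a 1,2-hydride shift — upgrading the secondary cation to a tertiary one.
After step 2 the species present is a tertiary carbocation.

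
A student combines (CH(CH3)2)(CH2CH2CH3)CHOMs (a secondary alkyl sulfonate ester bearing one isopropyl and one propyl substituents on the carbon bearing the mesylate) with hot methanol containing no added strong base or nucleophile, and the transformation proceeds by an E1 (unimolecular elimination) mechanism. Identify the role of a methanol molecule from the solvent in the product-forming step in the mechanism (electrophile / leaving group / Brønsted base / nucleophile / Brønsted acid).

Brønsted base

Step 3: Loss of a β-proton to a methanol molecule of the solvent: the C–H bonding pair collapses toward the cationic carbon to form the C=C π bond, yielding the alkene.
A methanol molecule from the solvent in the product-forming step accepts a proton in a proton-transfer step — a Brønsted base.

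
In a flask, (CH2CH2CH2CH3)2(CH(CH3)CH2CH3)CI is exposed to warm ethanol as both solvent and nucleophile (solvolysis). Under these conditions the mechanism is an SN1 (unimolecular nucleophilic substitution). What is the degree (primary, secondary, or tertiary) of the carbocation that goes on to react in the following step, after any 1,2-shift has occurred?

Step 1: Ionisation: the C–I σ-bond cleaves heterolytically; both bonding electrons depart with I⁻, leaving a tertiary carbocation at the α-carbon.
No single 1,2-shift to an adjacent carbon would give a more-substituted cation, so no rearrangement occurs.

tertiary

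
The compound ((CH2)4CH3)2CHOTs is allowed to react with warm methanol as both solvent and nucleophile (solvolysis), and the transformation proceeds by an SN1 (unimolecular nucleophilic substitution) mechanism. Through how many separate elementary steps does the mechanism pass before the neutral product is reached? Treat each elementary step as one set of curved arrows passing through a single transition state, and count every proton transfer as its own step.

3

Step 1: Rate-determining heterolysis of the C–O bond gives TsO⁻ and a secondary carbocation.
(No 1,2-shift: no single shift to an adjacent carbon would give a more stable cation.)
Step 2: CH3OH donates an oxygen lone pair into the empty p orbital of the cation, giving a protonated ether (an oxonium ion).
Step 3: A second solvent molecule removes the proton on oxygen, giving the neutral ether product.
Total: 3 elementary steps.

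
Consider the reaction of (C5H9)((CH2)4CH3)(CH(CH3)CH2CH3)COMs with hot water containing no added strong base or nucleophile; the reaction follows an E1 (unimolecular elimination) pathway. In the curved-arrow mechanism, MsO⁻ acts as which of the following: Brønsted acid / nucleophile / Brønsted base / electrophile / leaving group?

Step 1: Rate-determining heterolysis of the C–O bond gives MsO⁻ and a tertiary carbocation.
MsO⁻ departs with both electrons of the breaking σ-bond — that is the definition of a leaving group.

leaving group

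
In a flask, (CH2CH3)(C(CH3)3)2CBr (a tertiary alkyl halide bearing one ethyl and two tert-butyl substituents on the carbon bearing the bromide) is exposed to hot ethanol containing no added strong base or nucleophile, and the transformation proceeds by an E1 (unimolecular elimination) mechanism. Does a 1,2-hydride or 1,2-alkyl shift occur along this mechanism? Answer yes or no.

no

The first-formed carbocation is tertiary.
No single 1,2-shift to an adjacent carbon would produce a more-substituted cation than the one already present, so no rearrangement occurs.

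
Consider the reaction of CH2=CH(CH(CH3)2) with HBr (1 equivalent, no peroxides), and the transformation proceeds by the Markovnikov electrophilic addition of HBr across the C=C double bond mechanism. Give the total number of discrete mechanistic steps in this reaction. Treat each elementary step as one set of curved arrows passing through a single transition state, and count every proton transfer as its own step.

Step 1: Protonation of the alkene by HBr: the π bond acts as the nucleophile and picks up H⁺, giving the more stable (Markovnikov) secondary carbocation. The H–Br bond breaks heterolytically, releasing Br⁻.
Step 2: A hydride (H with its bonding pair) migrates from the adjacent isopropyl carbon to the cationic centre — a 1,2-hydride shift — upgrading the secondary cation to a tertiary one.
Step 3: The Br⁻ anion donates a lone pair to the carbocation, forming the new C–Br σ-bond and giving the neutral alkyl halide.
Total: 3 elementary steps.

3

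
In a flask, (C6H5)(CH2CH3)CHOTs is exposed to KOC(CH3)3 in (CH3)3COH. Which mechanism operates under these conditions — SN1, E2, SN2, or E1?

E2

Conditions: a strong/bulky base with a secondary substrate bearing a β-hydrogen.
These conditions are the textbook signature of the E2 pathway.
A strong (often hindered) base removes a β-H in concert with loss of the leaving group — bimolecular elimination.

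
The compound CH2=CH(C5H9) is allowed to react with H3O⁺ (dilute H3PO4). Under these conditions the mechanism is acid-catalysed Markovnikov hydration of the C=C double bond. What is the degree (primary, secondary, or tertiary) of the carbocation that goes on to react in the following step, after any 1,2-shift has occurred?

tertiary

Step 1: Electrophilic addition begins with the π(C=C) electrons forming a bond to the proton of H3O⁺. Following Markovnikov's rule, the resulting cation is secondary. H2O is released.
Step 2: A 1,2-hydride shift from the adjacent cyclopentyl carbon moves the positive charge from the secondary centre to an adjacent carbon, generating a more stable tertiary carbocation.
The cation rearranges from secondary to tertiary via a 1,2-hydride shift from the adjacent cyclopentyl carbon; the tertiary cation is what reacts next.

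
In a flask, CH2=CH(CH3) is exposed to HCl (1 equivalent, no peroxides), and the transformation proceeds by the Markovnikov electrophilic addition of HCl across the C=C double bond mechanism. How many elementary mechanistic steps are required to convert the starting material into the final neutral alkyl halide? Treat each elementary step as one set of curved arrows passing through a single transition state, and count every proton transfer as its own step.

2

Step 1: The π electrons of the C=C bond attack a proton of HCl; Markovnikov addition places the new C–H on the less-substituted alkene carbon, so the positive charge ends up on the more-substituted carbon — a secondary carbocation. The H–Cl bond breaks heterolytically, releasing Cl⁻.
(No 1,2-shift: no single shift to an adjacent carbon would give a more stable cation.)
Step 2: Cl⁻ captures the cation: a lone pair on Cl⁻ fills the empty p orbital, producing the alkyl halide product.
Total: 2 elementary steps.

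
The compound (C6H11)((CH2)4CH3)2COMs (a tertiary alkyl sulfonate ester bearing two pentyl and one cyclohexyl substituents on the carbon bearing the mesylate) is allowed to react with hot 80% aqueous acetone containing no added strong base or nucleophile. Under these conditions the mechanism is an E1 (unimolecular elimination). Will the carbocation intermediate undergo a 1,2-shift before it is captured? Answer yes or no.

no

The first-formed carbocation is tertiary.
No single 1,2-shift to an adjacent carbon would produce a more-substituted cation than the one already present, so no rearrangement occurs.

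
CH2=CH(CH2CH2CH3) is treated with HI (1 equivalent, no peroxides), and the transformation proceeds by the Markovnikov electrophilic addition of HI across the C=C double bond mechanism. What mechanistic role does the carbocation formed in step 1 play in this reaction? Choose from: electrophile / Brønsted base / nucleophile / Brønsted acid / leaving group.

electrophile

Step 2: I⁻ captures the cation: a lone pair on I⁻ fills the empty p orbital, producing the alkyl halide product.
The carbocation formed in step 1 accepts an electron pair into an empty or π* orbital — it is the electrophile.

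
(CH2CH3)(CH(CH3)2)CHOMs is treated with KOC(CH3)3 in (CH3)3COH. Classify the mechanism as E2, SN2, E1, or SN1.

E2

Conditions: a strong/bulky base with a secondary substrate bearing a β-hydrogen.
These conditions are the textbook signature of the E2 pathway.
A strong (often hindered) base removes a β-H in concert with loss of the leaving group — bimolecular elimination.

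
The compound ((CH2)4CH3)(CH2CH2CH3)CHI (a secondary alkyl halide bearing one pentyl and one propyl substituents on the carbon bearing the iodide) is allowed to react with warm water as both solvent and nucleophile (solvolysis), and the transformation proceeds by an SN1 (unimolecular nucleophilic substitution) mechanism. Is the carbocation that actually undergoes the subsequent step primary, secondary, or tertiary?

secondary

Step 1: Ionisation: the C–I σ-bond cleaves heterolytically; both bonding electrons depart with I⁻, leaving a secondary carbocation at the α-carbon.
No single 1,2-shift to an adjacent carbon would give a more-substituted cation, so no rearrangement occurs.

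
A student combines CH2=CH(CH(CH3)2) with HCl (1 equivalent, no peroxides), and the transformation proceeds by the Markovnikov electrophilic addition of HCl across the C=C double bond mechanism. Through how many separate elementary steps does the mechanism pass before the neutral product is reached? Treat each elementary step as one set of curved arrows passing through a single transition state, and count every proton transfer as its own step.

Step 1: Protonation of the alkene by HCl: the π bond acts as the nucleophile and picks up H⁺, giving the more stable (Markovnikov) secondary carbocation. The H–Cl bond breaks heterolytically, releasing Cl⁻.
Step 2: Carbocation rearrangement: a 1,2-hydride shift from the adjacent isopropyl carbon converts the initially-formed secondary cation into the more stable tertiary cation.
Step 3: Nucleophilic attack by Cl⁻ on the carbocation completes the addition, giving R–Cl.
Total: 3 elementary steps.

3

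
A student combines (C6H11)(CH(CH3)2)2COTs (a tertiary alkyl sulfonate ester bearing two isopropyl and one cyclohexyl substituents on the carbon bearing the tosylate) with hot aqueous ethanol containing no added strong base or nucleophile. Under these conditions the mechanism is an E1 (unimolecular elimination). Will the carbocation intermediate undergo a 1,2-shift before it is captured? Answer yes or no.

no

The first-formed carbocation is tertiary.
No single 1,2-shift to an adjacent carbon would produce a more-substituted cation than the one already present, so no rearrangement occurs.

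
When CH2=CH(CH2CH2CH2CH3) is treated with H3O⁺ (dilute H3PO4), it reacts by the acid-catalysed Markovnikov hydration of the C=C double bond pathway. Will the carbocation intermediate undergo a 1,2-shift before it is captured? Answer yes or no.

no

The first-formed carbocation is secondary.
No single 1,2-shift to an adjacent carbon would produce a more-substituted cation than the one already present, so no rearrangement occurs.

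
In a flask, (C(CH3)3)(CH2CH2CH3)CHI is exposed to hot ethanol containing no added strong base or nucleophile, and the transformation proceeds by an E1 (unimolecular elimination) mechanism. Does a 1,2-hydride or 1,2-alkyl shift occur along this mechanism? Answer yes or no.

The first-formed carbocation is secondary.
The adjacent tert-butyl carbon has no hydrogen but bears methyl groups; migration of one methyl with its bonding pair (a 1,2-methyl shift) places the charge on a tertiary centre.
Tertiary is more stable than secondary, so the shift occurs.

yes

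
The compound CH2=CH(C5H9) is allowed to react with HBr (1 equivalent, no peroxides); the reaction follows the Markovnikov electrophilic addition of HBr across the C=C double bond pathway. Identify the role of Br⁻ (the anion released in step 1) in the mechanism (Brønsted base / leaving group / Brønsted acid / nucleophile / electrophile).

Step 3: Nucleophilic attack by Br⁻ on the carbocation completes the addition, giving R–Br.
Br⁻ (the anion released in step 1) donates an electron pair to form a new σ-bond to carbon — it is the nucleophile.

nucleophile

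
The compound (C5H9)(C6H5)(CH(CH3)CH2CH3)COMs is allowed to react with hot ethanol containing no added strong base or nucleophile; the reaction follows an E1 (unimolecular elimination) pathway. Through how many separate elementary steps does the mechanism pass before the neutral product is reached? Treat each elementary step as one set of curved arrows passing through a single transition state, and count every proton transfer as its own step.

2

Step 1: Rate-determining heterolysis of the C–O bond gives MsO⁻ and a tertiary carbocation.
(No 1,2-shift: no single shift to an adjacent carbon would give a more stable cation.)
Step 2: A weak base (an ethanol molecule from the solvent) removes a proton from a carbon adjacent to the cationic centre; the electrons of that C–H bond become the new π(C=C) bond, giving the alkene.
Total: 2 elementary steps.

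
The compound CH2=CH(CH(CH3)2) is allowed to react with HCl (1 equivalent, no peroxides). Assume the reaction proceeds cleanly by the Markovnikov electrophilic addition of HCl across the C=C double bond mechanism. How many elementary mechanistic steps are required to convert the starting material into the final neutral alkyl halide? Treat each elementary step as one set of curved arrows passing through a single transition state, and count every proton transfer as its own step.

3

Step 1: Protonation of the alkene by HCl: the π bond acts as the nucleophile and picks up H⁺, giving the more stable (Markovnikov) secondary carbocation. The H–Cl bond breaks heterolytically, releasing Cl⁻.
Step 2: A 1,2-hydride shift from the adjacent isopropyl carbon moves the positive charge from the secondary centre to an adjacent carbon, generating a more stable tertiary carbocation.
Step 3: Cl⁻ captures the cation: a lone pair on Cl⁻ fills the empty p orbital, producing the alkyl halide product.
Total: 3 elementary steps.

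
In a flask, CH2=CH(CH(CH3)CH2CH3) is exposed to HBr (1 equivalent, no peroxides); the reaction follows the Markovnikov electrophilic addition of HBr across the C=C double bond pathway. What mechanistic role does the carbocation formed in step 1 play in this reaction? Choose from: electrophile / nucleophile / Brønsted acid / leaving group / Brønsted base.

electrophile

Step 3: Nucleophilic attack by Br⁻ on the carbocation completes the addition, giving R–Br.
The carbocation formed in step 1 accepts an electron pair into an empty or π* orbital — it is the electrophile.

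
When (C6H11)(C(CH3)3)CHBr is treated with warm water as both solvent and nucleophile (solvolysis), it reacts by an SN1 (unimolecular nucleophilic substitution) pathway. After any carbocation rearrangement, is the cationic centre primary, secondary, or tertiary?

tertiary

Step 1: The C–Br bond breaks with both electrons going to the bromide; Br⁻ leaves and a secondary carbocation remains.
Step 2: A 1,2-hydride shift from the adjacent cyclohexyl carbon moves the positive charge from the secondary centre to an adjacent carbon, generating a more stable tertiary carbocation.
The cation rearranges from secondary to tertiary via a 1,2-hydride shift from the adjacent cyclohexyl carbon; the tertiary cation is what reacts next.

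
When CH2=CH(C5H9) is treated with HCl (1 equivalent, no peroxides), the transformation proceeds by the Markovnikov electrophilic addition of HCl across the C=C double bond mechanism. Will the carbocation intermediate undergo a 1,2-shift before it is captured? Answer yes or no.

The first-formed carbocation is secondary.
The adjacent cyclopentyl carbon already bears 2 other carbon substituents and has a hydrogen to migrate; after a 1,2-hydride shift from that carbon the positive charge sits on a tertiary centre.
Tertiary is more stable than secondary, so the shift occurs.

yes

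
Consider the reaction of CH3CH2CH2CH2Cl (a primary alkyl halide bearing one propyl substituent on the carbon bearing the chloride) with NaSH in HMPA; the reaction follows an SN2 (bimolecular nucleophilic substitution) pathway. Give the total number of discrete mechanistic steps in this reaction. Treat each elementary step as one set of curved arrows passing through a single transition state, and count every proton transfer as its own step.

Step 1: The hydrosulfide nucleophile donates a lone pair from S to the α-carbon in a backside attack; simultaneously the C–Cl σ-bond breaks and both of its electrons leave with Cl⁻. One concerted step with inversion of configuration.
Total: 1 elementary step.

1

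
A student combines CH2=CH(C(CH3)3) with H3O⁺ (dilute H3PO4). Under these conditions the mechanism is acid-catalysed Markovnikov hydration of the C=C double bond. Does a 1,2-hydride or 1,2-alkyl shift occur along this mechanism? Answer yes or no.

yes

The first-formed carbocation is secondary.
The adjacent tert-butyl carbon has no hydrogen but bears methyl groups; migration of one methyl with its bonding pair (a 1,2-methyl shift) places the charge on a tertiary centre.
Tertiary is more stable than secondary, so the shift occurs.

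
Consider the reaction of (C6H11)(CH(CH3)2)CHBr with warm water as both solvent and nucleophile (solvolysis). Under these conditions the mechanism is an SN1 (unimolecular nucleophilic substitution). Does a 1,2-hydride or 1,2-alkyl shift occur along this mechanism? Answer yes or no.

The first-formed carbocation is secondary.
The adjacent cyclohexyl carbon already bears 2 other carbon substituents and has a hydrogen to migrate; after a 1,2-hydride shift from that carbon the positive charge sits on a tertiary centre.
Tertiary is more stable than secondary, so the shift occurs.

yes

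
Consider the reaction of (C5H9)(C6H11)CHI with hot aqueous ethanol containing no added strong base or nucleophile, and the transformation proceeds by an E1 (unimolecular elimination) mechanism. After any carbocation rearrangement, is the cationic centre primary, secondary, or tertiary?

tertiary

Step 1: Ionisation: the C–I σ-bond cleaves heterolytically; both bonding electrons depart with I⁻, leaving a secondary carbocation at the α-carbon.
Step 2: A hydride (H with its bonding pair) migrates from the adjacent cyclohexyl carbon to the cationic centre — a 1,2-hydride shift — upgrading the secondary cation to a tertiary one.
The cation rearranges from secondary to tertiary via a 1,2-hydride shift from the adjacent cyclohexyl carbon; the tertiary cation is what reacts next.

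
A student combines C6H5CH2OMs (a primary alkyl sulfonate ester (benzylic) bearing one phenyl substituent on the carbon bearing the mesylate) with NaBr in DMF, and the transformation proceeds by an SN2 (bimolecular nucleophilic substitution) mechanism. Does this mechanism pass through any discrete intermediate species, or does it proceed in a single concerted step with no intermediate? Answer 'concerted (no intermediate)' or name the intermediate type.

Backside attack by Br⁻ on the carbon bearing the mesylate: the new C–Br bond forms as the C–O bond breaks, with Walden inversion at carbon.
All bond changes occur in one transition state; no discrete intermediate is formed.

concerted (no intermediate)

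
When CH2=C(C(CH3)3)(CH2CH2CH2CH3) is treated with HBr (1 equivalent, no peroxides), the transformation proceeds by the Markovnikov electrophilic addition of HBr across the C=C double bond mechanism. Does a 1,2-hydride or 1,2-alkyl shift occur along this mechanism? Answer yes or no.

The first-formed carbocation is tertiary.
No single 1,2-shift to an adjacent carbon would produce a more-substituted cation than the one already present, so no rearrangement occurs.

no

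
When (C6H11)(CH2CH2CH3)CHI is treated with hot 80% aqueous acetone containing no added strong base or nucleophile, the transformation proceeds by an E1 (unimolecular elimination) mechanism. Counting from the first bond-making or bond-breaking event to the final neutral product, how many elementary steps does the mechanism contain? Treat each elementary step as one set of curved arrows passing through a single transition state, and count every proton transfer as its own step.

3

Step 1: Ionisation: the C–I σ-bond cleaves heterolytically; both bonding electrons depart with I⁻, leaving a secondary carbocation at the α-carbon.
Step 2: Carbocation rearrangement: a 1,2-hydride shift from the adjacent cyclohexyl carbon converts the initially-formed secondary cation into the more stable tertiary cation.
Step 3: A weak base (a water molecule from the solvent) removes a proton from a carbon adjacent to the cationic centre; the electrons of that C–H bond become the new π(C=C) bond, giving the alkene.
Total: 3 elementary steps.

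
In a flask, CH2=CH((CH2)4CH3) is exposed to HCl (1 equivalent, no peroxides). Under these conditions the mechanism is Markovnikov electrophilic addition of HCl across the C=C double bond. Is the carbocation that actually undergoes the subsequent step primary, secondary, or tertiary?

Step 1: The π electrons of the C=C bond attack a proton of HCl; Markovnikov addition places the new C–H on the less-substituted alkene carbon, so the positive charge ends up on the more-substituted carbon — a secondary carbocation. The H–Cl bond breaks heterolytically, releasing Cl⁻.
No single 1,2-shift to an adjacent carbon would give a more-substituted cation, so no rearrangement occurs.

secondary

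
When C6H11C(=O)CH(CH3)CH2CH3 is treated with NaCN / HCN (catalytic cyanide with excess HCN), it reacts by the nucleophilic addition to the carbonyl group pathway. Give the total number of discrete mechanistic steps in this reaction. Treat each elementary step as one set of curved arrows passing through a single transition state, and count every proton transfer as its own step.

Step 1: Nucleophilic addition: CN⁻ adds to the carbonyl carbon, pushing the π(C=O) electron pair onto oxygen and giving a tetrahedral alkoxide.
Step 2: The alkoxide is protonated in situ by undissociated HCN, yielding a cyanohydrin; the CN⁻ so formed carries on the cycle.
Total: 2 elementary steps.

2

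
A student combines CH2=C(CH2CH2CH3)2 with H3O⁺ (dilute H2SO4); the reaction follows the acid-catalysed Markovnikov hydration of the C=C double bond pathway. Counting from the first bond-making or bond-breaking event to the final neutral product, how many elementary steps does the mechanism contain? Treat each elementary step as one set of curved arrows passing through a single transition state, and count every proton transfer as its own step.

Step 1: Protonation of the alkene by H3O⁺: the π bond acts as the nucleophile and picks up H⁺, giving the more stable (Markovnikov) tertiary carbocation. H2O is released.
(No 1,2-shift: no single shift to an adjacent carbon would give a more stable cation.)
Step 2: A lone pair on the oxygen of H2O attacks the carbocation, forming a C–O bond and an oxonium ion (a protonated alcohol).
Step 3: Deprotonation of the oxonium ion by a water molecule delivers the neutral alcohol and regenerates the acid catalyst.
Total: 3 elementary steps.

3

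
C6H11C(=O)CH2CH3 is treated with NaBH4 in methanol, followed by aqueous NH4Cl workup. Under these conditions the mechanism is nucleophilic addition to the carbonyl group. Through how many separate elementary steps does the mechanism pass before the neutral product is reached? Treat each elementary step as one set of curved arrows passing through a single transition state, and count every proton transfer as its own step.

Step 1: Nucleophilic addition: H⁻ (delivered from BH4⁻) adds to the carbonyl carbon, pushing the π(C=O) electron pair onto oxygen and giving a tetrahedral alkoxide.
Step 2: On aqueous NH4Cl workup the alkoxide oxygen is protonated, giving an alcohol.
Total: 2 elementary steps.

2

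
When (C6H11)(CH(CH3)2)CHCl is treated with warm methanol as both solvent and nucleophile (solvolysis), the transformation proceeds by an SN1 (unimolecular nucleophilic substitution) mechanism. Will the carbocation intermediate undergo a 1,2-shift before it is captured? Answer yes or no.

yes

The first-formed carbocation is secondary.
The adjacent isopropyl carbon already bears 2 other carbon substituents and has a hydrogen to migrate; after a 1,2-hydride shift from that carbon the positive charge sits on a tertiary centre.
Tertiary is more stable than secondary, so the shift occurs.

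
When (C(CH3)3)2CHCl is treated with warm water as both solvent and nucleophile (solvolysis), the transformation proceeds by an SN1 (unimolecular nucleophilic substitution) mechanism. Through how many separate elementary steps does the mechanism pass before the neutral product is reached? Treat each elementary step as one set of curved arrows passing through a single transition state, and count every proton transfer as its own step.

4

Step 1: Ionisation: the C–Cl σ-bond cleaves heterolytically; both bonding electrons depart with Cl⁻, leaving a secondary carbocation at the α-carbon.
Step 2: A 1,2-methyl shift from the adjacent tert-butyl carbon moves the positive charge from the secondary centre to an adjacent carbon, generating a more stable tertiary carbocation.
Step 3: Nucleophilic capture: the oxygen of H2O bonds to the cationic carbon, producing an oxonium-ion intermediate.
Step 4: Deprotonation of the oxonium oxygen by solvent water yields the neutral alcohol.
Total: 4 elementary steps.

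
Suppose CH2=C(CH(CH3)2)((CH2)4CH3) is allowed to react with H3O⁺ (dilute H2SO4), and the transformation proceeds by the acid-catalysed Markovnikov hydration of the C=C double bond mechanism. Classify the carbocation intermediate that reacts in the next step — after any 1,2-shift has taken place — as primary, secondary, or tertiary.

tertiary

Step 1: Protonation of the alkene by H3O⁺: the π bond acts as the nucleophile and picks up H⁺, giving the more stable (Markovnikov) tertiary carbocation. H2O is released.
No single 1,2-shift to an adjacent carbon would give a more-substituted cation, so no rearrangement occurs.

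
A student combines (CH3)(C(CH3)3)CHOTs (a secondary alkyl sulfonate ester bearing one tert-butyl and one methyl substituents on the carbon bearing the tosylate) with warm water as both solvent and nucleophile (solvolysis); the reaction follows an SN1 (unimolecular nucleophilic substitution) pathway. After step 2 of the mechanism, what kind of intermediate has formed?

tertiary carbocation

Step 1: The C–O bond breaks with both electrons going to the tosylate; TsO⁻ leaves and a secondary carbocation remains.
Step 2: A methyl group with its bonding pair migrates from the adjacent tert-butyl carbon to the cationic centre — a 1,2-methyl shift — upgrading the secondary cation to a tertiary one.
After step 2 the species present is a tertiary carbocation.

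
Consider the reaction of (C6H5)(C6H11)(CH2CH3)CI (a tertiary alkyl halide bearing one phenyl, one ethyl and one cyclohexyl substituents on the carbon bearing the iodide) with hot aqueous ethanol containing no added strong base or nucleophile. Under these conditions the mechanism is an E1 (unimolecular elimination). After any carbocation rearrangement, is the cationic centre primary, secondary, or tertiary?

Step 1: The C–I bond breaks with both electrons going to the iodide; I⁻ leaves and a tertiary carbocation remains.
No single 1,2-shift to an adjacent carbon would give a more-substituted cation, so no rearrangement occurs.

tertiary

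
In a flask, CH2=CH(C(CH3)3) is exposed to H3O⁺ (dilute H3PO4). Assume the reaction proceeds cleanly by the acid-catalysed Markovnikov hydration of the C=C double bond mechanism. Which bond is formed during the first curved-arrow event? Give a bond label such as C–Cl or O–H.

C–H

Step 1: Protonation of the alkene by H3O⁺: the π bond acts as the nucleophile and picks up H⁺, giving the more stable (Markovnikov) secondary carbocation. H2O is released.
The bond formed in this step is the C–H bond.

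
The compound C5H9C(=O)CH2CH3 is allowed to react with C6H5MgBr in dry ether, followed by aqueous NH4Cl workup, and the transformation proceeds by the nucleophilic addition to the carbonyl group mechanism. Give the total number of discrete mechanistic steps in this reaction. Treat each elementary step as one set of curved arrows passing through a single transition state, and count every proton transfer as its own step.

2

Step 1: A lone pair / filled orbital on the carbanion-like carbon of C6H5MgBr attacks the electrophilic carbonyl carbon; the π(C=O) electrons shift onto oxygen, producing a tetrahedral alkoxide intermediate.
Step 2: On aqueous NH4Cl workup the alkoxide oxygen is protonated, giving an alcohol.
Total: 2 elementary steps.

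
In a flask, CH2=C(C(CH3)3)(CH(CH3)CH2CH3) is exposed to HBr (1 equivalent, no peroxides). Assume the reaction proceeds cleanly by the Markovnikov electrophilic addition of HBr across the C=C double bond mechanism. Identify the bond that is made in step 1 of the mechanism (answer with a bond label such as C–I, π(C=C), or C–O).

Step 1: Protonation of the alkene by HBr: the π bond acts as the nucleophile and picks up H⁺, giving the more stable (Markovnikov) tertiary carbocation. The H–Br bond breaks heterolytically, releasing Br⁻.
The bond formed in this step is the C–H bond.

C–H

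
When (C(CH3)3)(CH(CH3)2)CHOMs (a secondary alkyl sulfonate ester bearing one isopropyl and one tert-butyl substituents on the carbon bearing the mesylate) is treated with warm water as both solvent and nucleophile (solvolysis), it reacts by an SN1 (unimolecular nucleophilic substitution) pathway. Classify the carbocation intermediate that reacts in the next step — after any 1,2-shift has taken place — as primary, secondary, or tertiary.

tertiary

Step 1: The C–O bond breaks with both electrons going to the mesylate; MsO⁻ leaves and a secondary carbocation remains.
Step 2: A hydride (H with its bonding pair) migrates from the adjacent isopropyl carbon to the cationic centre — a 1,2-hydride shift — upgrading the secondary cation to a tertiary one.
The cation rearranges from secondary to tertiary via a 1,2-hydride shift from the adjacent isopropyl carbon; the tertiary cation is what reacts next.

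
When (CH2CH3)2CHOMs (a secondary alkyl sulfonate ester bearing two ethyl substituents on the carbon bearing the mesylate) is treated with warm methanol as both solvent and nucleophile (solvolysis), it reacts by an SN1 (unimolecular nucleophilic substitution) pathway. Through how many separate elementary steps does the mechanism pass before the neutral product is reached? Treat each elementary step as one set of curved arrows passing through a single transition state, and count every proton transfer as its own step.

3

Step 1: Rate-determining heterolysis of the C–O bond gives MsO⁻ and a secondary carbocation.
(No 1,2-shift: no single shift to an adjacent carbon would give a more stable cation.)
Step 2: Nucleophilic capture: the oxygen of CH3OH bonds to the cationic carbon, producing an oxonium-ion intermediate.
Step 3: Proton transfer from the O–H of the oxonium ion to a solvent molecule delivers the neutral ether.
Total: 3 elementary steps.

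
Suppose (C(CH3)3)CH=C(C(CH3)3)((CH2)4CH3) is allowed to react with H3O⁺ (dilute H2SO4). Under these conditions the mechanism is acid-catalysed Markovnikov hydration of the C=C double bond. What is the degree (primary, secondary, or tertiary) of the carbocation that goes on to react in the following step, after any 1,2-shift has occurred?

tertiary

Step 1: The π electrons of the C=C bond attack a proton of H3O⁺; Markovnikov addition places the new C–H on the less-substituted alkene carbon, so the positive charge ends up on the more-substituted carbon — a tertiary carbocation. H2O is released.
No single 1,2-shift to an adjacent carbon would give a more-substituted cation, so no rearrangement occurs.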